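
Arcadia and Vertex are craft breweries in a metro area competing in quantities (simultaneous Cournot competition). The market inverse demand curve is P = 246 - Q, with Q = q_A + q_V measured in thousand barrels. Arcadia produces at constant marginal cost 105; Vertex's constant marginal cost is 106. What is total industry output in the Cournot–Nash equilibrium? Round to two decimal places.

93.67

Arcadia's profit: π_A = (246 - Q)q_A - (105q_A). Setting ∂π_A/∂q_A = 0: 141 - 2q_A - (q_V) = 0.
Vertex's profit: π_V = (246 - Q)q_V - (106q_V). Setting ∂π_V/∂q_V = 0: 140 - 2q_V - (q_A) = 0.
So q_A = (141 - q_V)/2 and q_V = (140 - q_A)/2.
Solving the pair: q_A = 142/3, q_V = 139/3.
Total output Q = 142/3 + 139/3 = 281/3.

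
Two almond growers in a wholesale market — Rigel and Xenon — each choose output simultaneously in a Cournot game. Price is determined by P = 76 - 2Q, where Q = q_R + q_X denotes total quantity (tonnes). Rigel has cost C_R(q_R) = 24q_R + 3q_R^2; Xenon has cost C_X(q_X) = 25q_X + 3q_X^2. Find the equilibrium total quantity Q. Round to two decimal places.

8.58

Rigel's profit: π_R = (76 - 2Q)q_R - (24q_R + 3q_R²). Setting ∂π_R/∂q_R = 0: 52 - 10q_R - 2(q_X) = 0.
Xenon's profit: π_X = (76 - 2Q)q_X - (25q_X + 3q_X²). Setting ∂π_X/∂q_X = 0: 51 - 10q_X - 2(q_R) = 0.
So q_R = (52 - 2q_X)/10 and q_X = (51 - 2q_R)/10.
Substituting one into the other gives q_R = 209/48 and q_X = 203/48.
Total output Q = 209/48 + 203/48 = 103/12.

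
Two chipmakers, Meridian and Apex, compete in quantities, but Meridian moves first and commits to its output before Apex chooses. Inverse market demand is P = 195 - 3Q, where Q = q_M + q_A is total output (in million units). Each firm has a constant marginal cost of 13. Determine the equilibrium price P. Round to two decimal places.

58.50

The follower Apex best-responds to any q_M: π_A = (195 - 3Q)q_A - 13q_A.
Follower FOC: 182 - 3q_M - 6q_A = 0, so q_A(q_M) = (182 - 3q_M)/6.
Meridian substitutes q_A(q_M) into its own profit: π_M = q_M(195 - 3q_M - (182 - 3q_M)/2) - 13q_M = (104 - (3/2)q_M)q_M - 13q_M.
Maximising: ∂π_M/∂q_M = 91 - 3q_M = 0, giving q_M = 91/3.
Then q_A = (182 - 3·(91/3))/6 = 91/6.
Total output Q = 91/2, so price P = 195 - 3·(91/2) = 117/2.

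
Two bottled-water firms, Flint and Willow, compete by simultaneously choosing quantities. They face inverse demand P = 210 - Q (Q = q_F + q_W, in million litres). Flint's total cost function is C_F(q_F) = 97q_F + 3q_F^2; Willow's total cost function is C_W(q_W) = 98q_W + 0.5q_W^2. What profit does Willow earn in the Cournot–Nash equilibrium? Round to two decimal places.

1738.44

Flint's profit: π_F = (210 - Q)q_F - (97q_F + 3q_F²). Setting ∂π_F/∂q_F = 0: 113 - 8q_F - (q_W) = 0.
Willow's first-order condition: 112 - 3q_W - (q_F) = 0.
Best responses: q_F = (113 - q_W)/8, q_W = (112 - q_F)/3.
Substituting one into the other gives q_F = 227/23 and q_W = 783/23.
Price P = 210 - 1010/23 = 166.0870.
Willow's profit: 166.0870·(783/23) - 98·(783/23) - (1/2)(783/23)² = 1738.4376.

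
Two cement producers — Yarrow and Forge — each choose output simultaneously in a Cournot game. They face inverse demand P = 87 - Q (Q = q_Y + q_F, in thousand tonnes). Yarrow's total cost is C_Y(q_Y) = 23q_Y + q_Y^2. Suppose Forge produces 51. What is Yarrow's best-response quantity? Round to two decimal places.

With the rival's output fixed at 51, Yarrow's profit is π_Y = (87 - 51 - q_Y)q_Y - (23q_Y + q_Y²) = (36 - q_Y)q_Y - (23q_Y + q_Y²).
∂π_Y/∂q_Y = 13 - 4q_Y = 0, so q_Y = 13/4.

3.25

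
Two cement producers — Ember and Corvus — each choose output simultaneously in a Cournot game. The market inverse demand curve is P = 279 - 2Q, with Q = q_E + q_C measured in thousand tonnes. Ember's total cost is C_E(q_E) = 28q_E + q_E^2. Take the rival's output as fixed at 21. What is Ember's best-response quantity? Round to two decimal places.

34.83

With the rival's output fixed at 21, Ember's profit is π_E = (279 - 2·21 - 2q_E)q_E - (28q_E + q_E²) = (237 - 2q_E)q_E - (28q_E + q_E²).
∂π_E/∂q_E = 209 - 6q_E = 0, so q_E = 209/6.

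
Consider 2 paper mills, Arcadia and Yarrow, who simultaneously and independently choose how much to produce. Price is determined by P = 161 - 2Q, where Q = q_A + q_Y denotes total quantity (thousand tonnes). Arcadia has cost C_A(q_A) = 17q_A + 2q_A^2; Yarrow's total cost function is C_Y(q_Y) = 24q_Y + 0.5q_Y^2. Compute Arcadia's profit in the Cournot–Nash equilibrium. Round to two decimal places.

613.94

Arcadia's profit: π_A = (161 - 2Q)q_A - (17q_A + 2q_A²). Setting ∂π_A/∂q_A = 0: 144 - 8q_A - 2(q_Y) = 0.
Yarrow's profit: π_Y = (161 - 2Q)q_Y - (24q_Y + (1/2)q_Y²). Setting ∂π_Y/∂q_Y = 0: 137 - 5q_Y - 2(q_A) = 0.
So q_A = (144 - 2q_Y)/8 and q_Y = (137 - 2q_A)/5.
Substituting one into the other gives q_A = 223/18 and q_Y = 202/9.
Price P = 161 - 2·(209/6) = 274/3.
Arcadia's profit: (274/3)·(223/18) - 17·(223/18) - 2(223/18)² = 613.9383.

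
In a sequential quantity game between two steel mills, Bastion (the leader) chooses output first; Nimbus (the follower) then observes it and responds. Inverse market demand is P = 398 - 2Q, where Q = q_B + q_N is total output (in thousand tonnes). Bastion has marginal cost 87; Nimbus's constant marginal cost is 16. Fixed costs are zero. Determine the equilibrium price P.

Solve by backward induction. Given q_B, the follower Nimbus maximises π_N = (398 - 2q_B - 2q_N)q_N - 16q_N.
Follower FOC: 382 - 2q_B - 4q_N = 0, so q_N(q_B) = (382 - 2q_B)/4.
The leader anticipates this reaction. Substituting into P = 398 - 2Q gives P = 207 - q_B, so π_B = (207 - q_B)q_B - 87q_B.
Leader FOC: 120 - 2q_B = 0, so q_B = 60.
Then q_N = (382 - 2·60)/4 = 131/2.
Total output Q = 251/2, so price P = 398 - 2·(251/2) = 147.

147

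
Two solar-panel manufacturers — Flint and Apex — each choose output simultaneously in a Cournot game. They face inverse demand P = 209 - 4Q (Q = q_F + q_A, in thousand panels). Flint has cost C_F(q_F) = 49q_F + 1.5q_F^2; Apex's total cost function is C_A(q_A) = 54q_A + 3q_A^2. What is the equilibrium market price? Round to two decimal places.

131.17

Flint's profit: π_F = (209 - 4Q)q_F - (49q_F + (3/2)q_F²). Setting ∂π_F/∂q_F = 0: 160 - 11q_F - 4(q_A) = 0.
Apex's first-order condition: 155 - 14q_A - 4(q_F) = 0.
Best responses: q_F = (160 - 4q_A)/11, q_A = (155 - 4q_F)/14.
Solving the pair: q_F = 270/23, q_A = 355/46.
Total output Q = 895/46, so price P = 209 - 4·(895/46) = 131.1739.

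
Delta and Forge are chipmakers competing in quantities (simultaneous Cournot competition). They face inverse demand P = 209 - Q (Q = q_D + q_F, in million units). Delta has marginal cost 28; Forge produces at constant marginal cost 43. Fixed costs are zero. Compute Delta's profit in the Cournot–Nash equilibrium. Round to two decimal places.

4268.44

Delta's profit: π_D = (209 - Q)q_D - (28q_D). Setting ∂π_D/∂q_D = 0: 181 - 2q_D - (q_F) = 0.
Forge's profit: π_F = (209 - Q)q_F - (43q_F). Setting ∂π_F/∂q_F = 0: 166 - 2q_F - (q_D) = 0.
So q_D = (181 - q_F)/2 and q_F = (166 - q_D)/2.
Substituting one into the other gives q_D = 196/3 and q_F = 151/3.
Price P = 209 - 347/3 = 280/3.
Delta's profit: (280/3 - 28)·(196/3) = 4268.4444.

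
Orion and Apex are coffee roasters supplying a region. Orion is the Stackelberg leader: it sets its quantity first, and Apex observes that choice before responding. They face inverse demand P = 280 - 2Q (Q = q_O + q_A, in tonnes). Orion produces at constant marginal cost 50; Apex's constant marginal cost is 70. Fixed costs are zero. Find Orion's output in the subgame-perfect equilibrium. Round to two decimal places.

62.50

The follower Apex best-responds to any q_O: π_A = (280 - 2Q)q_A - 70q_A.
Follower FOC: 210 - 2q_O - 4q_A = 0, so q_A(q_O) = (210 - 2q_O)/4.
The leader anticipates this reaction. Substituting into P = 280 - 2Q gives P = 175 - q_O, so π_O = (175 - q_O)q_O - 50q_O.
Maximising: ∂π_O/∂q_O = 125 - 2q_O = 0, giving q_O = 125/2.
Then q_A = (210 - 2·(125/2))/4 = 85/4.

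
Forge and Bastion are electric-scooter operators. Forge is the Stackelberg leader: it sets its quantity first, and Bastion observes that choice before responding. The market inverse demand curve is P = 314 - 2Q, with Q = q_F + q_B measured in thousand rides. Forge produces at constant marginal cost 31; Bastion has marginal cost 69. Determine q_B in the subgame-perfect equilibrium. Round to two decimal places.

Solve by backward induction. Given q_F, the follower Bastion maximises π_B = (314 - 2q_F - 2q_B)q_B - 69q_B.
Follower FOC: 245 - 2q_F - 4q_B = 0, so q_B(q_F) = (245 - 2q_F)/4.
The leader anticipates this reaction. Substituting into P = 314 - 2Q gives P = 383/2 - q_F, so π_F = (383/2 - q_F)q_F - 31q_F.
The leader's first-order condition 321/2 - 2q_F = 0 yields q_F = 321/4.
Then q_B = (245 - 2·(321/4))/4 = 169/8.

21.13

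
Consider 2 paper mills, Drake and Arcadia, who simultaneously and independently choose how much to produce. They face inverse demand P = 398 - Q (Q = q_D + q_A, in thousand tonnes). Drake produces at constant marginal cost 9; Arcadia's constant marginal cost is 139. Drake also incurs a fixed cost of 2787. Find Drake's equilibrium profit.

Drake's profit: π_D = (398 - Q)q_D - (9q_D). Setting ∂π_D/∂q_D = 0: 389 - 2q_D - (q_A) = 0.
Arcadia's first-order condition: 259 - 2q_A - (q_D) = 0.
Rearranging gives the reaction functions q_D = (389 - q_A)/2 and q_A = (259 - q_D)/2.
Substituting one into the other gives q_D = 173 and q_A = 43.
Price P = 398 - 216 = 182.
Drake's profit: (182 - 9)·173 - 2787 = 27142.

27142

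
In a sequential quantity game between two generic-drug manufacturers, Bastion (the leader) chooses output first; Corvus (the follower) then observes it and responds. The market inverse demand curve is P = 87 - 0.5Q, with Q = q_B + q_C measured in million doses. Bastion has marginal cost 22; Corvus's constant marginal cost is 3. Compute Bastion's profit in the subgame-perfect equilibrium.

529

Solve by backward induction. Given q_B, the follower Corvus maximises π_C = (87 - (1/2)q_B - (1/2)q_C)q_C - 3q_C.
∂π_C/∂q_C = 84 - (1/2)q_B - q_C = 0 gives the reaction function q_C = (84 - (1/2)q_B).
The leader anticipates this reaction. Substituting into P = 87 - 0.5Q gives P = 45 - (1/4)q_B, so π_B = (45 - (1/4)q_B)q_B - 22q_B.
Maximising: ∂π_B/∂q_B = 23 - (1/2)q_B = 0, giving q_B = 46.
Then q_C = (84 - (1/2)·46) = 61.
Price P = 87 - (1/2)·107 = 67/2.
Bastion's profit: (67/2 - 22)·46 = 529.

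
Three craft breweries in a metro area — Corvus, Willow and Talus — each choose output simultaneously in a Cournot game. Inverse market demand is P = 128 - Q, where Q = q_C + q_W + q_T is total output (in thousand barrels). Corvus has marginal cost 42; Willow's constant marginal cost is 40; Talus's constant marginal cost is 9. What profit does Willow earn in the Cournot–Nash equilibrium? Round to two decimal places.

217.56

Corvus's profit: π_C = (128 - Q)q_C - (42q_C). Setting ∂π_C/∂q_C = 0: 86 - 2q_C - (q_W + q_T) = 0.
Willow's profit: π_W = (128 - Q)q_W - (40q_W). Setting ∂π_W/∂q_W = 0: 88 - 2q_W - (q_C + q_T) = 0.
Talus's first-order condition: 119 - 2q_T - (q_C + q_W) = 0.
Adding the 3 conditions: 293 − 2Q − 2Q = 0, i.e. Q = 293/4.
Back-substituting: q_C = (86 − 293/4) = 51/4, q_W = (88 − 293/4) = 59/4, q_T = (119 − 293/4) = 183/4.
Price P = 128 - 293/4 = 219/4.
Willow's profit: (219/4 - 40)·(59/4) = 217.5625.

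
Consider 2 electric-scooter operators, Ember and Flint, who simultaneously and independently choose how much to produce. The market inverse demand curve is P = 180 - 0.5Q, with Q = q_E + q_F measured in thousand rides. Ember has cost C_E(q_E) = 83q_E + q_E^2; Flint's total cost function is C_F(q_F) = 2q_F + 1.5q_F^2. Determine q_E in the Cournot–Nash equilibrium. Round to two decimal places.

25.45

Ember's profit: π_E = (180 - 0.5Q)q_E - (83q_E + q_E²). Setting ∂π_E/∂q_E = 0: 97 - 3q_E - (1/2)(q_F) = 0.
Flint's profit: π_F = (180 - 0.5Q)q_F - (2q_F + (3/2)q_F²). Setting ∂π_F/∂q_F = 0: 178 - 4q_F - (1/2)(q_E) = 0.
Rearranging gives the reaction functions q_E = (97 - (1/2)q_F)/3 and q_F = (178 - (1/2)q_E)/4.
Substituting one into the other gives q_E = 1196/47 and q_F = 1942/47.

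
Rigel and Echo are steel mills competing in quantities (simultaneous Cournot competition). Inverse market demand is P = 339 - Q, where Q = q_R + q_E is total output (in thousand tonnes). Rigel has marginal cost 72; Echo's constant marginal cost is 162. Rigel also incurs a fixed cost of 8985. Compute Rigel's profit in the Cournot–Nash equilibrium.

5176

Rigel's profit: π_R = (339 - Q)q_R - (72q_R). Setting ∂π_R/∂q_R = 0: 267 - 2q_R - (q_E) = 0.
Echo's first-order condition: 177 - 2q_E - (q_R) = 0.
Rearranging gives the reaction functions q_R = (267 - q_E)/2 and q_E = (177 - q_R)/2.
Substituting one into the other gives q_R = 119 and q_E = 29.
Price P = 339 - 148 = 191.
Rigel's profit: (191 - 72)·119 - 8985 = 5176.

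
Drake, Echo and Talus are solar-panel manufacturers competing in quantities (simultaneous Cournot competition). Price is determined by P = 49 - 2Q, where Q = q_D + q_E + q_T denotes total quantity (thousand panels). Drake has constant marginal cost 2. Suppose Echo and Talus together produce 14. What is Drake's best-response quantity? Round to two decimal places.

4.75

With rivals' combined output fixed at 14, Drake's profit is π_D = (49 - 2·14 - 2q_D)q_D - (2q_D) = (21 - 2q_D)q_D - (2q_D).
∂π_D/∂q_D = 19 - 4q_D = 0, so q_D = 19/4.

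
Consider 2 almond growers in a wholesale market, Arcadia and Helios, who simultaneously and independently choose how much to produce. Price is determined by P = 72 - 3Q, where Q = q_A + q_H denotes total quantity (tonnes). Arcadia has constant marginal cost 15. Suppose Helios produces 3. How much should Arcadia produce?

With the rival's output fixed at 3, Arcadia's profit is π_A = (72 - 3·3 - 3q_A)q_A - (15q_A) = (63 - 3q_A)q_A - (15q_A).
∂π_A/∂q_A = 48 - 6q_A = 0, so q_A = 8.

8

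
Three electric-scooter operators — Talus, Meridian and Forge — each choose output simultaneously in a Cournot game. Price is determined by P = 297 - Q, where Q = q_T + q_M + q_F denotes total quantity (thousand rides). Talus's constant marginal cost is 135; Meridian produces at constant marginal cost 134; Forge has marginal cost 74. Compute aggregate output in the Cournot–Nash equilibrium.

Talus's profit: π_T = (297 - Q)q_T - (135q_T). Setting ∂π_T/∂q_T = 0: 162 - 2q_T - (q_M + q_F) = 0.
Meridian's first-order condition: 163 - 2q_M - (q_T + q_F) = 0.
Forge's profit: π_F = (297 - Q)q_F - (74q_F). Setting ∂π_F/∂q_F = 0: 223 - 2q_F - (q_T + q_M) = 0.
Adding the 3 conditions: 548 − 2Q − 2Q = 0, i.e. Q = 137.
Back-substituting: q_T = (162 − 137) = 25, q_M = (163 − 137) = 26, q_F = (223 − 137) = 86.
Total output Q = 25 + 26 + 86 = 137.

137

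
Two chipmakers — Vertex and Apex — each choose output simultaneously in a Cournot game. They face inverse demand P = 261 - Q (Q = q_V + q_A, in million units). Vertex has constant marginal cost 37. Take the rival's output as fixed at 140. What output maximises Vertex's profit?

With the rival's output fixed at 140, Vertex's profit is π_V = (261 - 140 - q_V)q_V - (37q_V) = (121 - q_V)q_V - (37q_V).
∂π_V/∂q_V = 84 - 2q_V = 0, so q_V = 42.

42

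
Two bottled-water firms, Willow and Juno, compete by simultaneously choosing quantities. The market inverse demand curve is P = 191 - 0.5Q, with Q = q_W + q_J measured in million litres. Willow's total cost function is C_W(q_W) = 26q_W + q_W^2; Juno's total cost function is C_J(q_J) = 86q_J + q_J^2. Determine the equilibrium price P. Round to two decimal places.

Willow's profit: π_W = (191 - 0.5Q)q_W - (26q_W + q_W²). Setting ∂π_W/∂q_W = 0: 165 - 3q_W - (1/2)(q_J) = 0.
Juno's profit: π_J = (191 - 0.5Q)q_J - (86q_J + q_J²). Setting ∂π_J/∂q_J = 0: 105 - 3q_J - (1/2)(q_W) = 0.
Best responses: q_W = (165 - (1/2)q_J)/3, q_J = (105 - (1/2)q_W)/3.
Substituting one into the other gives q_W = 354/7 and q_J = 186/7.
Total output Q = 540/7, so price P = 191 - (1/2)·(540/7) = 1067/7.

152.43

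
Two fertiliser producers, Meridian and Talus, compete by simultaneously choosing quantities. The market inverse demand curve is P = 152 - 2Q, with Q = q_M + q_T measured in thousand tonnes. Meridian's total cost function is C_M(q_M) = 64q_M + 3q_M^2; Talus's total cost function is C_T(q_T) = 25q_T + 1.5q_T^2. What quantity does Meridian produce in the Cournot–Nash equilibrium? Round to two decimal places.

Meridian's profit: π_M = (152 - 2Q)q_M - (64q_M + 3q_M²). Setting ∂π_M/∂q_M = 0: 88 - 10q_M - 2(q_T) = 0.
Talus's first-order condition: 127 - 7q_T - 2(q_M) = 0.
So q_M = (88 - 2q_T)/10 and q_T = (127 - 2q_M)/7.
Substituting one into the other gives q_M = 181/33 and q_T = 547/33.

5.48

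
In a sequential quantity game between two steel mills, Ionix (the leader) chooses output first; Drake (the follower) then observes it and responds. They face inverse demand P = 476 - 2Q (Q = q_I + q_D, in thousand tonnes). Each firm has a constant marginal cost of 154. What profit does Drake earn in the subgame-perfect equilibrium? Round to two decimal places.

3240.13

The follower Drake best-responds to any q_I: π_D = (476 - 2Q)q_D - 154q_D.
Setting the follower's marginal profit to zero, 322 - 2q_I - 4q_D = 0, i.e. q_D = (322 - 2q_I)/4.
The leader anticipates this reaction. Substituting into P = 476 - 2Q gives P = 315 - q_I, so π_I = (315 - q_I)q_I - 154q_I.
Maximising: ∂π_I/∂q_I = 161 - 2q_I = 0, giving q_I = 161/2.
Then q_D = (322 - 2·(161/2))/4 = 161/4.
Price P = 476 - 2·(483/4) = 469/2.
Drake's profit: (469/2 - 154)·(161/4) = 3240.1250.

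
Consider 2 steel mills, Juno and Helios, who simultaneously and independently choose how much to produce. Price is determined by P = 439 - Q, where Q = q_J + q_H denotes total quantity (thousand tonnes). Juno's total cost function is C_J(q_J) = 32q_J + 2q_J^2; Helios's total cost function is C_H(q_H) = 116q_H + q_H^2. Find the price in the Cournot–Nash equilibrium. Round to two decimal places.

315.70

Juno's profit: π_J = (439 - Q)q_J - (32q_J + 2q_J²). Setting ∂π_J/∂q_J = 0: 407 - 6q_J - (q_H) = 0.
Helios's first-order condition: 323 - 4q_H - (q_J) = 0.
Rearranging gives the reaction functions q_J = (407 - q_H)/6 and q_H = (323 - q_J)/4.
Substituting one into the other gives q_J = 1305/23 and q_H = 1531/23.
Total output Q = 123.3043, so price P = 439 - 123.3043 = 315.6957.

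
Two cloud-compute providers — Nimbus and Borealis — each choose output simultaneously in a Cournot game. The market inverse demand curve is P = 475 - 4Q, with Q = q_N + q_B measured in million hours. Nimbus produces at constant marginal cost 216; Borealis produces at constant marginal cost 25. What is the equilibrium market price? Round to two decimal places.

238.67

Nimbus's profit: π_N = (475 - 4Q)q_N - (216q_N). Setting ∂π_N/∂q_N = 0: 259 - 8q_N - 4(q_B) = 0.
Borealis's profit: π_B = (475 - 4Q)q_B - (25q_B). Setting ∂π_B/∂q_B = 0: 450 - 8q_B - 4(q_N) = 0.
Best responses: q_N = (259 - 4q_B)/8, q_B = (450 - 4q_N)/8.
Substituting one into the other gives q_N = 17/3 and q_B = 641/12.
Total output Q = 709/12, so price P = 475 - 4·(709/12) = 716/3.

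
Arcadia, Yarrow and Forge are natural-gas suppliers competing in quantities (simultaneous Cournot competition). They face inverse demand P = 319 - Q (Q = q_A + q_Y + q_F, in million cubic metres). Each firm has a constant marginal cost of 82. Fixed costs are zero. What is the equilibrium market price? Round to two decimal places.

A representative firm's profit is π_i = q_i(319 - Q) - 82q_i.
Setting ∂π_i/∂q_i = 0 with rivals' quantities fixed: 237 - 2q_i - Σ_{j≠i} q_j = 0.
By symmetry each firm produces the same amount; substituting Σ_{j≠i} q_j = 2q_i yields q_i = 237/4.
Total output Q = 711/4, so price P = 319 - 711/4 = 565/4.

141.25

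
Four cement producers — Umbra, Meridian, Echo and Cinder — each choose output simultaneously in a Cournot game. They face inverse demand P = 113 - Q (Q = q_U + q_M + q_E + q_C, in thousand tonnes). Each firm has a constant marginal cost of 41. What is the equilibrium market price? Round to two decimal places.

55.40

Each firm earns π_i = (113 - Q)q_i - 41q_i.
First-order condition (treating rivals' output as given): 72 - 2q_i - Σ_{j≠i} q_j = 0.
By symmetry each firm produces the same amount; substituting Σ_{j≠i} q_j = 3q_i yields q_i = 72/5.
Total output Q = 288/5, so price P = 113 - 288/5 = 277/5.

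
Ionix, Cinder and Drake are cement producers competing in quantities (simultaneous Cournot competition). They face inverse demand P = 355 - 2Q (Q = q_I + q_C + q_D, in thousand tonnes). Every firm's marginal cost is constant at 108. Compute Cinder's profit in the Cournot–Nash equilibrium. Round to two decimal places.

Each firm earns π_i = (355 - 2Q)q_i - 108q_i.
Setting ∂π_i/∂q_i = 0 with rivals' quantities fixed: 247 - 4q_i - 2·Σ_{j≠i} q_j = 0.
With identical firms every q_j equals q_i, so Σ_{j≠i} q_j = 2q_i and 247 = 8q_i, giving q_i = 247/8.
Price P = 355 - 2·(741/8) = 679/4.
Cinder's profit: (679/4 - 108)·(247/8) = 1906.5313.

1906.53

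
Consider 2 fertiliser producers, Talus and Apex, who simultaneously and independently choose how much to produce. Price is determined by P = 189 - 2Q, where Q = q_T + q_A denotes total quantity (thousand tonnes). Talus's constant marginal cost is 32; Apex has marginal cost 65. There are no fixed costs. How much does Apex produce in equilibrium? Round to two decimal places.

15.17

Talus's profit: π_T = (189 - 2Q)q_T - (32q_T). Setting ∂π_T/∂q_T = 0: 157 - 4q_T - 2(q_A) = 0.
Apex's first-order condition: 124 - 4q_A - 2(q_T) = 0.
So q_T = (157 - 2q_A)/4 and q_A = (124 - 2q_T)/4.
Substituting one into the other gives q_T = 95/3 and q_A = 91/6.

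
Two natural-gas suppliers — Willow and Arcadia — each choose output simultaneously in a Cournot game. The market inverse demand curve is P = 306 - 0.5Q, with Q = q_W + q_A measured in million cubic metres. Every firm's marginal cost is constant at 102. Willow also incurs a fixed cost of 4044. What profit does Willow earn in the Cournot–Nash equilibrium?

A representative firm's profit is π_i = q_i(306 - 0.5Q) - 102q_i.
First-order condition (treating rivals' output as given): 204 - q_i - (1/2)q_j = 0.
With identical firms every q_j equals q_i, so q_j = q_i and 204 = (3/2)q_i, giving q_i = 136.
Price P = 306 - (1/2)·272 = 170.
Willow's profit: (170 - 102)·136 - 4044 = 5204.

5204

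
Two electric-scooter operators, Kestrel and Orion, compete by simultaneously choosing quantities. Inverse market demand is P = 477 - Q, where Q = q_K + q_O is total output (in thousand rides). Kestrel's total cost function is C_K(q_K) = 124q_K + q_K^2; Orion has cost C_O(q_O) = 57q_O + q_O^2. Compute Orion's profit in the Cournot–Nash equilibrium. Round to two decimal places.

Kestrel's profit: π_K = (477 - Q)q_K - (124q_K + q_K²). Setting ∂π_K/∂q_K = 0: 353 - 4q_K - (q_O) = 0.
Orion's first-order condition: 420 - 4q_O - (q_K) = 0.
Best responses: q_K = (353 - q_O)/4, q_O = (420 - q_K)/4.
Solving the pair: q_K = 992/15, q_O = 1327/15.
Price P = 477 - 773/5 = 1612/5.
Orion's profit: (1612/5)·(1327/15) - 57·(1327/15) - (1327/15)² = 15652.7022.

15652.70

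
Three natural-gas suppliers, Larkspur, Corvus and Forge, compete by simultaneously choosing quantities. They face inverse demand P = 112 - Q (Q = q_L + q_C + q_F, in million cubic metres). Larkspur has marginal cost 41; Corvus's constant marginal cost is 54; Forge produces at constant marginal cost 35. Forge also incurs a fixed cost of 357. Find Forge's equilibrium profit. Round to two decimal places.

Larkspur's profit: π_L = (112 - Q)q_L - (41q_L). Setting ∂π_L/∂q_L = 0: 71 - 2q_L - (q_C + q_F) = 0.
Corvus's profit: π_C = (112 - Q)q_C - (54q_C). Setting ∂π_C/∂q_C = 0: 58 - 2q_C - (q_L + q_F) = 0.
Forge's first-order condition: 77 - 2q_F - (q_L + q_C) = 0.
Summing all 3 equations gives 206 − 4Q = 0, hence Q = 103/2.
Back-substituting: q_L = (71 − 103/2) = 39/2, q_C = (58 − 103/2) = 13/2, q_F = (77 − 103/2) = 51/2.
Price P = 112 - 103/2 = 121/2.
Forge's profit: (121/2 - 35)·(51/2) - 357 = 1173/4.

293.25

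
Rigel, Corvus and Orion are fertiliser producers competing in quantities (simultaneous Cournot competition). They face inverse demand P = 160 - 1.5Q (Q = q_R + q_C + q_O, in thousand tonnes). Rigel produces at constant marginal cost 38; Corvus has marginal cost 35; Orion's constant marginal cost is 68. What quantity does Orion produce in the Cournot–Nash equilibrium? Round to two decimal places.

4.83

Rigel's profit: π_R = (160 - 1.5Q)q_R - (38q_R). Setting ∂π_R/∂q_R = 0: 122 - 3q_R - (3/2)(q_C + q_O) = 0.
Corvus's profit: π_C = (160 - 1.5Q)q_C - (35q_C). Setting ∂π_C/∂q_C = 0: 125 - 3q_C - (3/2)(q_R + q_O) = 0.
Orion's first-order condition: 92 - 3q_O - (3/2)(q_R + q_C) = 0.
Summing all 3 equations gives 339 − 6Q = 0, hence Q = 113/2.
Back-substituting: q_R = (122 − 339/4)/(3/2) = 149/6, q_C = (125 − 339/4)/(3/2) = 161/6, q_O = (92 − 339/4)/(3/2) = 29/6.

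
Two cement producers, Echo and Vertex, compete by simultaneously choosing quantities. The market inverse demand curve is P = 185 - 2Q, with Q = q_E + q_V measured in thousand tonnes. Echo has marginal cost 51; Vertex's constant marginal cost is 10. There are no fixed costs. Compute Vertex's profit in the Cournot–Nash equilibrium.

2592

Echo's profit: π_E = (185 - 2Q)q_E - (51q_E). Setting ∂π_E/∂q_E = 0: 134 - 4q_E - 2(q_V) = 0.
Vertex's first-order condition: 175 - 4q_V - 2(q_E) = 0.
Rearranging gives the reaction functions q_E = (134 - 2q_V)/4 and q_V = (175 - 2q_E)/4.
Substituting one into the other gives q_E = 31/2 and q_V = 36.
Price P = 185 - 2·(103/2) = 82.
Vertex's profit: (82 - 10)·36 = 2592.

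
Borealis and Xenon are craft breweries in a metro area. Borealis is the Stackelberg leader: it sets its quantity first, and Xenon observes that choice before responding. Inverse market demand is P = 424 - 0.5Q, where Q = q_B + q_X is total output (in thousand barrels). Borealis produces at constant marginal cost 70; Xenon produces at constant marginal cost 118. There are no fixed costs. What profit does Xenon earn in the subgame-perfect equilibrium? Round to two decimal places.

The follower Xenon best-responds to any q_B: π_X = (424 - 0.5Q)q_X - 118q_X.
Follower FOC: 306 - (1/2)q_B - q_X = 0, so q_X(q_B) = (306 - (1/2)q_B).
The leader anticipates this reaction. Substituting into P = 424 - 0.5Q gives P = 271 - (1/4)q_B, so π_B = (271 - (1/4)q_B)q_B - 70q_B.
The leader's first-order condition 201 - (1/2)q_B = 0 yields q_B = 402.
Then q_X = (306 - (1/2)·402) = 105.
Price P = 424 - (1/2)·507 = 341/2.
Xenon's profit: (341/2 - 118)·105 = 5512.5000.

5512.50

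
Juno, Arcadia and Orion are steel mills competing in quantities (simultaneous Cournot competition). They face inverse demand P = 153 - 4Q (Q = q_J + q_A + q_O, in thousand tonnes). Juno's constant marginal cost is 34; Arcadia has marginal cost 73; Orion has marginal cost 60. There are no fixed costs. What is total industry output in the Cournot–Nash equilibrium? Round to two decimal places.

Juno's profit: π_J = (153 - 4Q)q_J - (34q_J). Setting ∂π_J/∂q_J = 0: 119 - 8q_J - 4(q_A + q_O) = 0.
Arcadia's first-order condition: 80 - 8q_A - 4(q_J + q_O) = 0.
Orion's profit: π_O = (153 - 4Q)q_O - (60q_O). Setting ∂π_O/∂q_O = 0: 93 - 8q_O - 4(q_J + q_A) = 0.
Summing all 3 equations gives 292 − 16Q = 0, hence Q = 73/4.
Back-substituting: q_J = (119 − 73)/4 = 23/2, q_A = (80 − 73)/4 = 7/4, q_O = (93 − 73)/4 = 5.
Total output Q = 23/2 + 7/4 + 5 = 73/4.

18.25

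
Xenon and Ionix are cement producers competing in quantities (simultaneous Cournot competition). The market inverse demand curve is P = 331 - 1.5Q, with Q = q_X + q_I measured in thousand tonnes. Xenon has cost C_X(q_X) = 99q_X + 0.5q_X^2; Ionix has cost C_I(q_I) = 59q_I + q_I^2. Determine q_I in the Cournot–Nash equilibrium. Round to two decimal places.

Xenon's profit: π_X = (331 - 1.5Q)q_X - (99q_X + (1/2)q_X²). Setting ∂π_X/∂q_X = 0: 232 - 4q_X - (3/2)(q_I) = 0.
Ionix's first-order condition: 272 - 5q_I - (3/2)(q_X) = 0.
So q_X = (232 - (3/2)q_I)/4 and q_I = (272 - (3/2)q_X)/5.
Solving the pair: q_X = 42.3662, q_I = 41.6901.

41.69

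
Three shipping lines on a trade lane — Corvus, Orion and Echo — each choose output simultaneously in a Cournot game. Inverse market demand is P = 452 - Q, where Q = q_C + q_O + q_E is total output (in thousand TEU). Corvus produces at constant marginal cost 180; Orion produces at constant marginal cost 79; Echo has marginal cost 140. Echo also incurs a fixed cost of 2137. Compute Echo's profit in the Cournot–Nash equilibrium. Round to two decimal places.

3155.56

Corvus's profit: π_C = (452 - Q)q_C - (180q_C). Setting ∂π_C/∂q_C = 0: 272 - 2q_C - (q_O + q_E) = 0.
Orion's profit: π_O = (452 - Q)q_O - (79q_O). Setting ∂π_O/∂q_O = 0: 373 - 2q_O - (q_C + q_E) = 0.
Echo's profit: π_E = (452 - Q)q_E - (140q_E). Setting ∂π_E/∂q_E = 0: 312 - 2q_E - (q_C + q_O) = 0.
Summing all 3 equations gives 957 − 4Q = 0, hence Q = 957/4.
Back-substituting: q_C = (272 − 957/4) = 131/4, q_O = (373 − 957/4) = 535/4, q_E = (312 − 957/4) = 291/4.
Price P = 452 - 957/4 = 851/4.
Echo's profit: (851/4 - 140)·(291/4) - 2137 = 3155.5625.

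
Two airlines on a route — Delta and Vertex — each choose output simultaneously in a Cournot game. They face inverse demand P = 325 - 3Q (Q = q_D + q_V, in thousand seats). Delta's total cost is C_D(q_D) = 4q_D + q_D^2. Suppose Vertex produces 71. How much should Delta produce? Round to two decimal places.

13.50

With the rival's output fixed at 71, Delta's profit is π_D = (325 - 3·71 - 3q_D)q_D - (4q_D + q_D²) = (112 - 3q_D)q_D - (4q_D + q_D²).
∂π_D/∂q_D = 108 - 8q_D = 0, so q_D = 27/2.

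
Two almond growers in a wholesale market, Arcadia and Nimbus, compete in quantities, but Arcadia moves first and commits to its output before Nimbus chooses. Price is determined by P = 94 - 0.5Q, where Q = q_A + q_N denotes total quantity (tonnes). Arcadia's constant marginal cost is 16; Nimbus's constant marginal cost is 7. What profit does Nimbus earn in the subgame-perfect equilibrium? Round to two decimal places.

1378.13

Solve by backward induction. Given q_A, the follower Nimbus maximises π_N = (94 - (1/2)q_A - (1/2)q_N)q_N - 7q_N.
∂π_N/∂q_N = 87 - (1/2)q_A - q_N = 0 gives the reaction function q_N = (87 - (1/2)q_A).
The leader anticipates this reaction. Substituting into P = 94 - 0.5Q gives P = 101/2 - (1/4)q_A, so π_A = (101/2 - (1/4)q_A)q_A - 16q_A.
Leader FOC: 69/2 - (1/2)q_A = 0, so q_A = 69.
Then q_N = (87 - (1/2)·69) = 105/2.
Price P = 94 - (1/2)·(243/2) = 133/4.
Nimbus's profit: (133/4 - 7)·(105/2) = 1378.1250.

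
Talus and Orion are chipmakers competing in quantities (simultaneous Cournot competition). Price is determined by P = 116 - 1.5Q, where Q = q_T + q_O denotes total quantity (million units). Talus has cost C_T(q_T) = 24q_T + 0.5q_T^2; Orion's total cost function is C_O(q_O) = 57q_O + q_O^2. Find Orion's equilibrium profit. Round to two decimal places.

76.21

Talus's profit: π_T = (116 - 1.5Q)q_T - (24q_T + (1/2)q_T²). Setting ∂π_T/∂q_T = 0: 92 - 4q_T - (3/2)(q_O) = 0.
Orion's profit: π_O = (116 - 1.5Q)q_O - (57q_O + q_O²). Setting ∂π_O/∂q_O = 0: 59 - 5q_O - (3/2)(q_T) = 0.
Best responses: q_T = (92 - (3/2)q_O)/4, q_O = (59 - (3/2)q_T)/5.
Substituting one into the other gives q_T = 1486/71 and q_O = 392/71.
Price P = 116 - (3/2)·(1878/71) = 76.3239.
Orion's profit: 76.3239·(392/71) - 57·(392/71) - (392/71)² = 76.2071.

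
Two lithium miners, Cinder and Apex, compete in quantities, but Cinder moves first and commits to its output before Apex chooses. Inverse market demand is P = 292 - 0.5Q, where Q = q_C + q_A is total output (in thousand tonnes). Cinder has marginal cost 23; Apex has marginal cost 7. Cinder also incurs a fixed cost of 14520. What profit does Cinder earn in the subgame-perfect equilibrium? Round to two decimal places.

1482.25

Solve by backward induction. Given q_C, the follower Apex maximises π_A = (292 - (1/2)q_C - (1/2)q_A)q_A - 7q_A.
Setting the follower's marginal profit to zero, 285 - (1/2)q_C - q_A = 0, i.e. q_A = (285 - (1/2)q_C).
The leader anticipates this reaction. Substituting into P = 292 - 0.5Q gives P = 299/2 - (1/4)q_C, so π_C = (299/2 - (1/4)q_C)q_C - 23q_C.
Maximising: ∂π_C/∂q_C = 253/2 - (1/2)q_C = 0, giving q_C = 253.
Then q_A = (285 - (1/2)·253) = 317/2.
Price P = 292 - (1/2)·(823/2) = 345/4.
Cinder's profit: (345/4 - 23)·253 - 14520 = 1482.2500.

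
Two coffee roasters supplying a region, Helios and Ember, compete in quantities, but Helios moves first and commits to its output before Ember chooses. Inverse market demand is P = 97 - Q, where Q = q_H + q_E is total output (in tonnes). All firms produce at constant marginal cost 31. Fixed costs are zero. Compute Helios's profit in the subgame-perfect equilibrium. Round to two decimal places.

544.50

Solve by backward induction. Given q_H, the follower Ember maximises π_E = (97 - q_H - q_E)q_E - 31q_E.
Setting the follower's marginal profit to zero, 66 - q_H - 2q_E = 0, i.e. q_E = (66 - q_H)/2.
The leader anticipates this reaction. Substituting into P = 97 - Q gives P = 64 - (1/2)q_H, so π_H = (64 - (1/2)q_H)q_H - 31q_H.
Maximising: ∂π_H/∂q_H = 33 - q_H = 0, giving q_H = 33.
Then q_E = (66 - 33)/2 = 33/2.
Price P = 97 - 99/2 = 95/2.
Helios's profit: (95/2 - 31)·33 = 1089/2.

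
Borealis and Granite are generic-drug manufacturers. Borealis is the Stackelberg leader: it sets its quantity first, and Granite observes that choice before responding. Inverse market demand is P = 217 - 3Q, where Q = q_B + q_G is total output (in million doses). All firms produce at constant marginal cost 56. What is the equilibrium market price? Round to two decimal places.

The follower Granite best-responds to any q_B: π_G = (217 - 3Q)q_G - 56q_G.
Setting the follower's marginal profit to zero, 161 - 3q_B - 6q_G = 0, i.e. q_G = (161 - 3q_B)/6.
Borealis substitutes q_G(q_B) into its own profit: π_B = q_B(217 - 3q_B - (161 - 3q_B)/2) - 56q_B = (273/2 - (3/2)q_B)q_B - 56q_B.
Maximising: ∂π_B/∂q_B = 161/2 - 3q_B = 0, giving q_B = 161/6.
Then q_G = (161 - 3·(161/6))/6 = 161/12.
Total output Q = 161/4, so price P = 217 - 3·(161/4) = 385/4.

96.25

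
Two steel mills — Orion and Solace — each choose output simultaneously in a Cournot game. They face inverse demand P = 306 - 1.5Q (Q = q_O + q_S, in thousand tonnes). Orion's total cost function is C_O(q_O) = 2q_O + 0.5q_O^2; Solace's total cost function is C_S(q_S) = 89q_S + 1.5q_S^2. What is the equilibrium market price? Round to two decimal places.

Orion's profit: π_O = (306 - 1.5Q)q_O - (2q_O + (1/2)q_O²). Setting ∂π_O/∂q_O = 0: 304 - 4q_O - (3/2)(q_S) = 0.
Solace's profit: π_S = (306 - 1.5Q)q_S - (89q_S + (3/2)q_S²). Setting ∂π_S/∂q_S = 0: 217 - 6q_S - (3/2)(q_O) = 0.
Rearranging gives the reaction functions q_O = (304 - (3/2)q_S)/4 and q_S = (217 - (3/2)q_O)/6.
Substituting one into the other gives q_O = 1998/29 and q_S = 1648/87.
Total output Q = 87.8391, so price P = 306 - (3/2)·87.8391 = 174.2414.

174.24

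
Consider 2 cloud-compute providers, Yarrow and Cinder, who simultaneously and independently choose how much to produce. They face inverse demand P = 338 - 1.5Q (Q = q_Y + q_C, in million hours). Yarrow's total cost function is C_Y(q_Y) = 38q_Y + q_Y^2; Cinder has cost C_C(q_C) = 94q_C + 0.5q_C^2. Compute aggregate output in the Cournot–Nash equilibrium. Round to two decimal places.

90.37

Yarrow's profit: π_Y = (338 - 1.5Q)q_Y - (38q_Y + q_Y²). Setting ∂π_Y/∂q_Y = 0: 300 - 5q_Y - (3/2)(q_C) = 0.
Cinder's profit: π_C = (338 - 1.5Q)q_C - (94q_C + (1/2)q_C²). Setting ∂π_C/∂q_C = 0: 244 - 4q_C - (3/2)(q_Y) = 0.
Best responses: q_Y = (300 - (3/2)q_C)/5, q_C = (244 - (3/2)q_Y)/4.
Substituting one into the other gives q_Y = 46.9859 and q_C = 43.3803.
Total output Q = 46.9859 + 43.3803 = 90.3662.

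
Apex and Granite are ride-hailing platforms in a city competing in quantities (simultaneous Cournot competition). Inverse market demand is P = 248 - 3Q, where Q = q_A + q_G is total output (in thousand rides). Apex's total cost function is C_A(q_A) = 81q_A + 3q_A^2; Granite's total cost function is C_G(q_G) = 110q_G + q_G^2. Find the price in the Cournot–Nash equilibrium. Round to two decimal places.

176.38

Apex's profit: π_A = (248 - 3Q)q_A - (81q_A + 3q_A²). Setting ∂π_A/∂q_A = 0: 167 - 12q_A - 3(q_G) = 0.
Granite's profit: π_G = (248 - 3Q)q_G - (110q_G + q_G²). Setting ∂π_G/∂q_G = 0: 138 - 8q_G - 3(q_A) = 0.
Rearranging gives the reaction functions q_A = (167 - 3q_G)/12 and q_G = (138 - 3q_A)/8.
Solving the pair: q_A = 922/87, q_G = 385/29.
Total output Q = 23.8736, so price P = 248 - 3·23.8736 = 176.3793.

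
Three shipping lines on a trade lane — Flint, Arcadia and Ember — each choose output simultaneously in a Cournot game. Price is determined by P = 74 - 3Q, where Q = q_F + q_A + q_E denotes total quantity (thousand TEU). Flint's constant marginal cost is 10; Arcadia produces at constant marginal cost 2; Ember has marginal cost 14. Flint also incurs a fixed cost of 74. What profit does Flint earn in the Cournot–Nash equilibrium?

Flint's profit: π_F = (74 - 3Q)q_F - (10q_F). Setting ∂π_F/∂q_F = 0: 64 - 6q_F - 3(q_A + q_E) = 0.
Arcadia's first-order condition: 72 - 6q_A - 3(q_F + q_E) = 0.
Ember's profit: π_E = (74 - 3Q)q_E - (14q_E). Setting ∂π_E/∂q_E = 0: 60 - 6q_E - 3(q_F + q_A) = 0.
Adding the 3 first-order conditions: 196 − 12Q = 0, so Q = 49/3.
Back-substituting: q_F = (64 − 49)/3 = 5, q_A = (72 − 49)/3 = 23/3, q_E = (60 − 49)/3 = 11/3.
Price P = 74 - 3·(49/3) = 25.
Flint's profit: (25 - 10)·5 - 74 = 1.

1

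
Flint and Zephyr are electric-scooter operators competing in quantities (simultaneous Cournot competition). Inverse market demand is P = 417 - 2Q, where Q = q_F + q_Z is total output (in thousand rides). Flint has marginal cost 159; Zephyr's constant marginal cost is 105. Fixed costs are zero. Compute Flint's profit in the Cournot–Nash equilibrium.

Flint's profit: π_F = (417 - 2Q)q_F - (159q_F). Setting ∂π_F/∂q_F = 0: 258 - 4q_F - 2(q_Z) = 0.
Zephyr's first-order condition: 312 - 4q_Z - 2(q_F) = 0.
Rearranging gives the reaction functions q_F = (258 - 2q_Z)/4 and q_Z = (312 - 2q_F)/4.
Substituting one into the other gives q_F = 34 and q_Z = 61.
Price P = 417 - 2·95 = 227.
Flint's profit: (227 - 159)·34 = 2312.

2312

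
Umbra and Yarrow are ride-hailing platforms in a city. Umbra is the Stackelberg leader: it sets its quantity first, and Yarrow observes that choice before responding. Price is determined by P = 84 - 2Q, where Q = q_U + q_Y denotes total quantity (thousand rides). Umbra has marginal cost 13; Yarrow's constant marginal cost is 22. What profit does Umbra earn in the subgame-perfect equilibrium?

400

Solve by backward induction. Given q_U, the follower Yarrow maximises π_Y = (84 - 2q_U - 2q_Y)q_Y - 22q_Y.
Setting the follower's marginal profit to zero, 62 - 2q_U - 4q_Y = 0, i.e. q_Y = (62 - 2q_U)/4.
Umbra substitutes q_Y(q_U) into its own profit: π_U = q_U(84 - 2q_U - (62 - 2q_U)/2) - 13q_U = (53 - q_U)q_U - 13q_U.
Maximising: ∂π_U/∂q_U = 40 - 2q_U = 0, giving q_U = 20.
Then q_Y = (62 - 2·20)/4 = 11/2.
Price P = 84 - 2·(51/2) = 33.
Umbra's profit: (33 - 13)·20 = 400.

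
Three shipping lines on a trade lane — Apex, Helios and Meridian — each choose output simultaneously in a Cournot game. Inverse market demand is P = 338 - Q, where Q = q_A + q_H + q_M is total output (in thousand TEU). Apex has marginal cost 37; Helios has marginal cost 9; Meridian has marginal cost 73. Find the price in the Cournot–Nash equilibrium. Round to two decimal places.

114.25

Apex's profit: π_A = (338 - Q)q_A - (37q_A). Setting ∂π_A/∂q_A = 0: 301 - 2q_A - (q_H + q_M) = 0.
Helios's profit: π_H = (338 - Q)q_H - (9q_H). Setting ∂π_H/∂q_H = 0: 329 - 2q_H - (q_A + q_M) = 0.
Meridian's first-order condition: 265 - 2q_M - (q_A + q_H) = 0.
Adding the 3 first-order conditions: 895 − 4Q = 0, so Q = 895/4.
Back-substituting: q_A = (301 − 895/4) = 309/4, q_H = (329 − 895/4) = 421/4, q_M = (265 − 895/4) = 165/4.
Total output Q = 895/4, so price P = 338 - 895/4 = 457/4.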